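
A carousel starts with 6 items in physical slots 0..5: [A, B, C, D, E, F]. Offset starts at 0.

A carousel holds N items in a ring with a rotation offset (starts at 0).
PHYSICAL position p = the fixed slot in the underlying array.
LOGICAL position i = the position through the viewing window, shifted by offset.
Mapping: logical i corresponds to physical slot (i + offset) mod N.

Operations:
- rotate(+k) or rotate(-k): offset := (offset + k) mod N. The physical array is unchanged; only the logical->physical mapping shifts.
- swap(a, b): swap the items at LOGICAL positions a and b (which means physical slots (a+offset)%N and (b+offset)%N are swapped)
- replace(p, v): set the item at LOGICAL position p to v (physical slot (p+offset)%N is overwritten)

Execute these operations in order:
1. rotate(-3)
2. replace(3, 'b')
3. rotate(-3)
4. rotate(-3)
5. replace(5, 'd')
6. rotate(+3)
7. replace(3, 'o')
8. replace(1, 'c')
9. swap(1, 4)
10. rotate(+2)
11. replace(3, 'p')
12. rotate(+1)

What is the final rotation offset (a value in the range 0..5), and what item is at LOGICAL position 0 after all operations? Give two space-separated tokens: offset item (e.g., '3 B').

After op 1 (rotate(-3)): offset=3, physical=[A,B,C,D,E,F], logical=[D,E,F,A,B,C]
After op 2 (replace(3, 'b')): offset=3, physical=[b,B,C,D,E,F], logical=[D,E,F,b,B,C]
After op 3 (rotate(-3)): offset=0, physical=[b,B,C,D,E,F], logical=[b,B,C,D,E,F]
After op 4 (rotate(-3)): offset=3, physical=[b,B,C,D,E,F], logical=[D,E,F,b,B,C]
After op 5 (replace(5, 'd')): offset=3, physical=[b,B,d,D,E,F], logical=[D,E,F,b,B,d]
After op 6 (rotate(+3)): offset=0, physical=[b,B,d,D,E,F], logical=[b,B,d,D,E,F]
After op 7 (replace(3, 'o')): offset=0, physical=[b,B,d,o,E,F], logical=[b,B,d,o,E,F]
After op 8 (replace(1, 'c')): offset=0, physical=[b,c,d,o,E,F], logical=[b,c,d,o,E,F]
After op 9 (swap(1, 4)): offset=0, physical=[b,E,d,o,c,F], logical=[b,E,d,o,c,F]
After op 10 (rotate(+2)): offset=2, physical=[b,E,d,o,c,F], logical=[d,o,c,F,b,E]
After op 11 (replace(3, 'p')): offset=2, physical=[b,E,d,o,c,p], logical=[d,o,c,p,b,E]
After op 12 (rotate(+1)): offset=3, physical=[b,E,d,o,c,p], logical=[o,c,p,b,E,d]

Answer: 3 o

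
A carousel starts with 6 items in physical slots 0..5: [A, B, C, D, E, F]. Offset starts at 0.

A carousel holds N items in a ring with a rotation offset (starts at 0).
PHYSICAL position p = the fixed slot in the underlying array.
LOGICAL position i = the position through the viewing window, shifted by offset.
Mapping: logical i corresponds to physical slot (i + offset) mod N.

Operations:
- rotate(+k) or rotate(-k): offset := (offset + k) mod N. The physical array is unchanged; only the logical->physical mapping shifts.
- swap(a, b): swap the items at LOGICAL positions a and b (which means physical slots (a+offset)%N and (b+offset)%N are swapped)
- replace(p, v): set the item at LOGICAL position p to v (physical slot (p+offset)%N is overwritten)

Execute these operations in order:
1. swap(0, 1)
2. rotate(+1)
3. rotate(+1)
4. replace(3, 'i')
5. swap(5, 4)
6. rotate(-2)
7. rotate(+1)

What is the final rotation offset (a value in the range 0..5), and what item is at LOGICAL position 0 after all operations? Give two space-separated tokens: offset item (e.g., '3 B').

After op 1 (swap(0, 1)): offset=0, physical=[B,A,C,D,E,F], logical=[B,A,C,D,E,F]
After op 2 (rotate(+1)): offset=1, physical=[B,A,C,D,E,F], logical=[A,C,D,E,F,B]
After op 3 (rotate(+1)): offset=2, physical=[B,A,C,D,E,F], logical=[C,D,E,F,B,A]
After op 4 (replace(3, 'i')): offset=2, physical=[B,A,C,D,E,i], logical=[C,D,E,i,B,A]
After op 5 (swap(5, 4)): offset=2, physical=[A,B,C,D,E,i], logical=[C,D,E,i,A,B]
After op 6 (rotate(-2)): offset=0, physical=[A,B,C,D,E,i], logical=[A,B,C,D,E,i]
After op 7 (rotate(+1)): offset=1, physical=[A,B,C,D,E,i], logical=[B,C,D,E,i,A]

Answer: 1 B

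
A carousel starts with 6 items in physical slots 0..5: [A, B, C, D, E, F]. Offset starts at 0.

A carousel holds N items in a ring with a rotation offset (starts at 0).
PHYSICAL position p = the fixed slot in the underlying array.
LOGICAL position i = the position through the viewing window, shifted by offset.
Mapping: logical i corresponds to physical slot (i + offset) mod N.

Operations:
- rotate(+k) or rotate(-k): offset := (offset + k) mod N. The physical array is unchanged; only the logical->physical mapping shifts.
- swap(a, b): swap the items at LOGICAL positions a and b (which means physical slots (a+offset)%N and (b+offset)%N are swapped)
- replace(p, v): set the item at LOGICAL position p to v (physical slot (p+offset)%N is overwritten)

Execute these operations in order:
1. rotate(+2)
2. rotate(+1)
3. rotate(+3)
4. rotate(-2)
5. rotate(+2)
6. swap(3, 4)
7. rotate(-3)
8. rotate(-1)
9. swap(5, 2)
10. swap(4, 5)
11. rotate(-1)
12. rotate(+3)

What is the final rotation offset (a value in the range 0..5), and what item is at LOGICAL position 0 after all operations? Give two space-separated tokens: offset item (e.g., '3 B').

Answer: 4 B

Derivation:
After op 1 (rotate(+2)): offset=2, physical=[A,B,C,D,E,F], logical=[C,D,E,F,A,B]
After op 2 (rotate(+1)): offset=3, physical=[A,B,C,D,E,F], logical=[D,E,F,A,B,C]
After op 3 (rotate(+3)): offset=0, physical=[A,B,C,D,E,F], logical=[A,B,C,D,E,F]
After op 4 (rotate(-2)): offset=4, physical=[A,B,C,D,E,F], logical=[E,F,A,B,C,D]
After op 5 (rotate(+2)): offset=0, physical=[A,B,C,D,E,F], logical=[A,B,C,D,E,F]
After op 6 (swap(3, 4)): offset=0, physical=[A,B,C,E,D,F], logical=[A,B,C,E,D,F]
After op 7 (rotate(-3)): offset=3, physical=[A,B,C,E,D,F], logical=[E,D,F,A,B,C]
After op 8 (rotate(-1)): offset=2, physical=[A,B,C,E,D,F], logical=[C,E,D,F,A,B]
After op 9 (swap(5, 2)): offset=2, physical=[A,D,C,E,B,F], logical=[C,E,B,F,A,D]
After op 10 (swap(4, 5)): offset=2, physical=[D,A,C,E,B,F], logical=[C,E,B,F,D,A]
After op 11 (rotate(-1)): offset=1, physical=[D,A,C,E,B,F], logical=[A,C,E,B,F,D]
After op 12 (rotate(+3)): offset=4, physical=[D,A,C,E,B,F], logical=[B,F,D,A,C,E]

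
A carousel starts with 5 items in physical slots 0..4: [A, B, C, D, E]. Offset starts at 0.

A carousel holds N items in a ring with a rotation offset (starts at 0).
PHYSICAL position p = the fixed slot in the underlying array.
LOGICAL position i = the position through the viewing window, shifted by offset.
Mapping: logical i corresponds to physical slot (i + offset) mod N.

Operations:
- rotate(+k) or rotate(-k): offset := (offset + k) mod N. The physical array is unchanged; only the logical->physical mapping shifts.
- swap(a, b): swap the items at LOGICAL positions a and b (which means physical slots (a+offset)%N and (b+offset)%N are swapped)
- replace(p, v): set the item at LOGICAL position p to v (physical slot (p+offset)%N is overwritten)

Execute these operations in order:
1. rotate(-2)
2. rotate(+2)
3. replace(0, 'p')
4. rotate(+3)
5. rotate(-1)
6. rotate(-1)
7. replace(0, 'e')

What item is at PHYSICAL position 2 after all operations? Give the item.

Answer: C

Derivation:
After op 1 (rotate(-2)): offset=3, physical=[A,B,C,D,E], logical=[D,E,A,B,C]
After op 2 (rotate(+2)): offset=0, physical=[A,B,C,D,E], logical=[A,B,C,D,E]
After op 3 (replace(0, 'p')): offset=0, physical=[p,B,C,D,E], logical=[p,B,C,D,E]
After op 4 (rotate(+3)): offset=3, physical=[p,B,C,D,E], logical=[D,E,p,B,C]
After op 5 (rotate(-1)): offset=2, physical=[p,B,C,D,E], logical=[C,D,E,p,B]
After op 6 (rotate(-1)): offset=1, physical=[p,B,C,D,E], logical=[B,C,D,E,p]
After op 7 (replace(0, 'e')): offset=1, physical=[p,e,C,D,E], logical=[e,C,D,E,p]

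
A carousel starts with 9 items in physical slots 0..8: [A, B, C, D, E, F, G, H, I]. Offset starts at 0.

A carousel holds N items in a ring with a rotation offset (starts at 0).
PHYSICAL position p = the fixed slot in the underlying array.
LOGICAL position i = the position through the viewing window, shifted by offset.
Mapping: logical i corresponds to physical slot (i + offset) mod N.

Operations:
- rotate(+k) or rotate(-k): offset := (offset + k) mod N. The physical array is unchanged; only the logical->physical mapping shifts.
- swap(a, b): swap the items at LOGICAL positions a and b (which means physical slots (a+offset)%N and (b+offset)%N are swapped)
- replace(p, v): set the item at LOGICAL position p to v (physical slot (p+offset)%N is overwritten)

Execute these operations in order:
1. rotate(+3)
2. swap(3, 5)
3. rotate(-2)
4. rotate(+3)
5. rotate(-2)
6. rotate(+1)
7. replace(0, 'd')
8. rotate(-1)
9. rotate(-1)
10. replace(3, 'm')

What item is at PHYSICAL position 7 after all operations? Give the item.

After op 1 (rotate(+3)): offset=3, physical=[A,B,C,D,E,F,G,H,I], logical=[D,E,F,G,H,I,A,B,C]
After op 2 (swap(3, 5)): offset=3, physical=[A,B,C,D,E,F,I,H,G], logical=[D,E,F,I,H,G,A,B,C]
After op 3 (rotate(-2)): offset=1, physical=[A,B,C,D,E,F,I,H,G], logical=[B,C,D,E,F,I,H,G,A]
After op 4 (rotate(+3)): offset=4, physical=[A,B,C,D,E,F,I,H,G], logical=[E,F,I,H,G,A,B,C,D]
After op 5 (rotate(-2)): offset=2, physical=[A,B,C,D,E,F,I,H,G], logical=[C,D,E,F,I,H,G,A,B]
After op 6 (rotate(+1)): offset=3, physical=[A,B,C,D,E,F,I,H,G], logical=[D,E,F,I,H,G,A,B,C]
After op 7 (replace(0, 'd')): offset=3, physical=[A,B,C,d,E,F,I,H,G], logical=[d,E,F,I,H,G,A,B,C]
After op 8 (rotate(-1)): offset=2, physical=[A,B,C,d,E,F,I,H,G], logical=[C,d,E,F,I,H,G,A,B]
After op 9 (rotate(-1)): offset=1, physical=[A,B,C,d,E,F,I,H,G], logical=[B,C,d,E,F,I,H,G,A]
After op 10 (replace(3, 'm')): offset=1, physical=[A,B,C,d,m,F,I,H,G], logical=[B,C,d,m,F,I,H,G,A]

Answer: H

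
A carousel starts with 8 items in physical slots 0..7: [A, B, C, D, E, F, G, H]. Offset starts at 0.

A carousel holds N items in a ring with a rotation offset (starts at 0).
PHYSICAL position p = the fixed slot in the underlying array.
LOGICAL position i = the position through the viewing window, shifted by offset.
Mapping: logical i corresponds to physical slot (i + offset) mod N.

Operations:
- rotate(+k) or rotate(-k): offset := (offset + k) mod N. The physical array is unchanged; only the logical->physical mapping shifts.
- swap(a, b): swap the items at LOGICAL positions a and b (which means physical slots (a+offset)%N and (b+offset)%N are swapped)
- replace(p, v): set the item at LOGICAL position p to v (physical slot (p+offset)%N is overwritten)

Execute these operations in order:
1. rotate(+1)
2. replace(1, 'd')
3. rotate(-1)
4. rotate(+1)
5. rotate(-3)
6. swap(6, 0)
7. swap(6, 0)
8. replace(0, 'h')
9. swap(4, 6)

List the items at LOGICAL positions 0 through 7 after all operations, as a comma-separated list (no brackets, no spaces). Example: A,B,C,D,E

After op 1 (rotate(+1)): offset=1, physical=[A,B,C,D,E,F,G,H], logical=[B,C,D,E,F,G,H,A]
After op 2 (replace(1, 'd')): offset=1, physical=[A,B,d,D,E,F,G,H], logical=[B,d,D,E,F,G,H,A]
After op 3 (rotate(-1)): offset=0, physical=[A,B,d,D,E,F,G,H], logical=[A,B,d,D,E,F,G,H]
After op 4 (rotate(+1)): offset=1, physical=[A,B,d,D,E,F,G,H], logical=[B,d,D,E,F,G,H,A]
After op 5 (rotate(-3)): offset=6, physical=[A,B,d,D,E,F,G,H], logical=[G,H,A,B,d,D,E,F]
After op 6 (swap(6, 0)): offset=6, physical=[A,B,d,D,G,F,E,H], logical=[E,H,A,B,d,D,G,F]
After op 7 (swap(6, 0)): offset=6, physical=[A,B,d,D,E,F,G,H], logical=[G,H,A,B,d,D,E,F]
After op 8 (replace(0, 'h')): offset=6, physical=[A,B,d,D,E,F,h,H], logical=[h,H,A,B,d,D,E,F]
After op 9 (swap(4, 6)): offset=6, physical=[A,B,E,D,d,F,h,H], logical=[h,H,A,B,E,D,d,F]

Answer: h,H,A,B,E,D,d,F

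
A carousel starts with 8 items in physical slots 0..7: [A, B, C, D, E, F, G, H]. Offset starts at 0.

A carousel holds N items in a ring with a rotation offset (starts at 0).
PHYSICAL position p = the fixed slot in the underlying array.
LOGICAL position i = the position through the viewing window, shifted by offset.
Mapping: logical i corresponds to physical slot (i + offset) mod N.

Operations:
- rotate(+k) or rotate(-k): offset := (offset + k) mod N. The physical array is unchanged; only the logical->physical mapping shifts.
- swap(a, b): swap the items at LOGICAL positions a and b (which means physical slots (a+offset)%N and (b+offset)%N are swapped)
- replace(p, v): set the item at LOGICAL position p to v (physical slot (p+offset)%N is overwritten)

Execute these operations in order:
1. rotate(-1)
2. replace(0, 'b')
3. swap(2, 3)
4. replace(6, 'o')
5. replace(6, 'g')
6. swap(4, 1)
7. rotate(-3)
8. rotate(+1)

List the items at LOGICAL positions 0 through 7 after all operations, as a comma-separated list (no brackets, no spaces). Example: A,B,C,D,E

Answer: g,G,b,D,C,B,A,E

Derivation:
After op 1 (rotate(-1)): offset=7, physical=[A,B,C,D,E,F,G,H], logical=[H,A,B,C,D,E,F,G]
After op 2 (replace(0, 'b')): offset=7, physical=[A,B,C,D,E,F,G,b], logical=[b,A,B,C,D,E,F,G]
After op 3 (swap(2, 3)): offset=7, physical=[A,C,B,D,E,F,G,b], logical=[b,A,C,B,D,E,F,G]
After op 4 (replace(6, 'o')): offset=7, physical=[A,C,B,D,E,o,G,b], logical=[b,A,C,B,D,E,o,G]
After op 5 (replace(6, 'g')): offset=7, physical=[A,C,B,D,E,g,G,b], logical=[b,A,C,B,D,E,g,G]
After op 6 (swap(4, 1)): offset=7, physical=[D,C,B,A,E,g,G,b], logical=[b,D,C,B,A,E,g,G]
After op 7 (rotate(-3)): offset=4, physical=[D,C,B,A,E,g,G,b], logical=[E,g,G,b,D,C,B,A]
After op 8 (rotate(+1)): offset=5, physical=[D,C,B,A,E,g,G,b], logical=[g,G,b,D,C,B,A,E]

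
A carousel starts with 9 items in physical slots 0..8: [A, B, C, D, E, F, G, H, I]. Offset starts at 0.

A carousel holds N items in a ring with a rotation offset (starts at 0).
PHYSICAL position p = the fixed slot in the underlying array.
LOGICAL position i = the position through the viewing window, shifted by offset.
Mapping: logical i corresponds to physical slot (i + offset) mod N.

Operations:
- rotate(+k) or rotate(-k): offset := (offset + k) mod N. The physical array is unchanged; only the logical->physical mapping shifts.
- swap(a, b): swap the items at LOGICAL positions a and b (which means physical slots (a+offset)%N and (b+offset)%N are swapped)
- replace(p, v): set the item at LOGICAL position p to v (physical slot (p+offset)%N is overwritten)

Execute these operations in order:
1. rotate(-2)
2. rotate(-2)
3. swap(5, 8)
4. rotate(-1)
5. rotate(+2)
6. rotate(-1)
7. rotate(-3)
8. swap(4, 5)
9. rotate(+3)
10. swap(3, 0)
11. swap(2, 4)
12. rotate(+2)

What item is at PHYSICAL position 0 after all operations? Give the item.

After op 1 (rotate(-2)): offset=7, physical=[A,B,C,D,E,F,G,H,I], logical=[H,I,A,B,C,D,E,F,G]
After op 2 (rotate(-2)): offset=5, physical=[A,B,C,D,E,F,G,H,I], logical=[F,G,H,I,A,B,C,D,E]
After op 3 (swap(5, 8)): offset=5, physical=[A,E,C,D,B,F,G,H,I], logical=[F,G,H,I,A,E,C,D,B]
After op 4 (rotate(-1)): offset=4, physical=[A,E,C,D,B,F,G,H,I], logical=[B,F,G,H,I,A,E,C,D]
After op 5 (rotate(+2)): offset=6, physical=[A,E,C,D,B,F,G,H,I], logical=[G,H,I,A,E,C,D,B,F]
After op 6 (rotate(-1)): offset=5, physical=[A,E,C,D,B,F,G,H,I], logical=[F,G,H,I,A,E,C,D,B]
After op 7 (rotate(-3)): offset=2, physical=[A,E,C,D,B,F,G,H,I], logical=[C,D,B,F,G,H,I,A,E]
After op 8 (swap(4, 5)): offset=2, physical=[A,E,C,D,B,F,H,G,I], logical=[C,D,B,F,H,G,I,A,E]
After op 9 (rotate(+3)): offset=5, physical=[A,E,C,D,B,F,H,G,I], logical=[F,H,G,I,A,E,C,D,B]
After op 10 (swap(3, 0)): offset=5, physical=[A,E,C,D,B,I,H,G,F], logical=[I,H,G,F,A,E,C,D,B]
After op 11 (swap(2, 4)): offset=5, physical=[G,E,C,D,B,I,H,A,F], logical=[I,H,A,F,G,E,C,D,B]
After op 12 (rotate(+2)): offset=7, physical=[G,E,C,D,B,I,H,A,F], logical=[A,F,G,E,C,D,B,I,H]

Answer: G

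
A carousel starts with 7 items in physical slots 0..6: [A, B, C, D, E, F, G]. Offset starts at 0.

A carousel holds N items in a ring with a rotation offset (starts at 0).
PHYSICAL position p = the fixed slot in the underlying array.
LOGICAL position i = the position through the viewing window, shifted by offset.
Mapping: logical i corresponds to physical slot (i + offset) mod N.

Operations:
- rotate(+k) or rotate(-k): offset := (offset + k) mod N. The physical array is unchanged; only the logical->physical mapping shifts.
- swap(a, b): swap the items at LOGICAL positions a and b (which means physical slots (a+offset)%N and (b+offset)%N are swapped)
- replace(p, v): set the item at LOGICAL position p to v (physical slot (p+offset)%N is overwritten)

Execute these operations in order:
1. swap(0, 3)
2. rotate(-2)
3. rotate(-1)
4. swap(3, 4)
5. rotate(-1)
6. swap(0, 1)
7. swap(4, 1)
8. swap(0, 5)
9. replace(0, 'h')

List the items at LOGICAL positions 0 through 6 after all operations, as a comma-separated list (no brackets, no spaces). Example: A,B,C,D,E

After op 1 (swap(0, 3)): offset=0, physical=[D,B,C,A,E,F,G], logical=[D,B,C,A,E,F,G]
After op 2 (rotate(-2)): offset=5, physical=[D,B,C,A,E,F,G], logical=[F,G,D,B,C,A,E]
After op 3 (rotate(-1)): offset=4, physical=[D,B,C,A,E,F,G], logical=[E,F,G,D,B,C,A]
After op 4 (swap(3, 4)): offset=4, physical=[B,D,C,A,E,F,G], logical=[E,F,G,B,D,C,A]
After op 5 (rotate(-1)): offset=3, physical=[B,D,C,A,E,F,G], logical=[A,E,F,G,B,D,C]
After op 6 (swap(0, 1)): offset=3, physical=[B,D,C,E,A,F,G], logical=[E,A,F,G,B,D,C]
After op 7 (swap(4, 1)): offset=3, physical=[A,D,C,E,B,F,G], logical=[E,B,F,G,A,D,C]
After op 8 (swap(0, 5)): offset=3, physical=[A,E,C,D,B,F,G], logical=[D,B,F,G,A,E,C]
After op 9 (replace(0, 'h')): offset=3, physical=[A,E,C,h,B,F,G], logical=[h,B,F,G,A,E,C]

Answer: h,B,F,G,A,E,C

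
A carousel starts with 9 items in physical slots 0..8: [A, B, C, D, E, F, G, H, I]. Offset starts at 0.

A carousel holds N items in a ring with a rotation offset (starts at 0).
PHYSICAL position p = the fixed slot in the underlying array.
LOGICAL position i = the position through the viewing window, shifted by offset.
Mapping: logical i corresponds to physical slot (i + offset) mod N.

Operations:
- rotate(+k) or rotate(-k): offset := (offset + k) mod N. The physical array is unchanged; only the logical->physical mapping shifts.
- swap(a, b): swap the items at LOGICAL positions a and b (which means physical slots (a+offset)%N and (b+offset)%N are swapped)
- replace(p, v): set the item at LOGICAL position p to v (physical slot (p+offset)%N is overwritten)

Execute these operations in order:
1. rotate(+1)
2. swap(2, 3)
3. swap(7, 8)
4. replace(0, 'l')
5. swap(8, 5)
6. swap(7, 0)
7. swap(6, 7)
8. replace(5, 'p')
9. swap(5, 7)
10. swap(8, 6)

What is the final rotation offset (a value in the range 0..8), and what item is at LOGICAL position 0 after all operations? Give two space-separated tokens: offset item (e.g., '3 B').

After op 1 (rotate(+1)): offset=1, physical=[A,B,C,D,E,F,G,H,I], logical=[B,C,D,E,F,G,H,I,A]
After op 2 (swap(2, 3)): offset=1, physical=[A,B,C,E,D,F,G,H,I], logical=[B,C,E,D,F,G,H,I,A]
After op 3 (swap(7, 8)): offset=1, physical=[I,B,C,E,D,F,G,H,A], logical=[B,C,E,D,F,G,H,A,I]
After op 4 (replace(0, 'l')): offset=1, physical=[I,l,C,E,D,F,G,H,A], logical=[l,C,E,D,F,G,H,A,I]
After op 5 (swap(8, 5)): offset=1, physical=[G,l,C,E,D,F,I,H,A], logical=[l,C,E,D,F,I,H,A,G]
After op 6 (swap(7, 0)): offset=1, physical=[G,A,C,E,D,F,I,H,l], logical=[A,C,E,D,F,I,H,l,G]
After op 7 (swap(6, 7)): offset=1, physical=[G,A,C,E,D,F,I,l,H], logical=[A,C,E,D,F,I,l,H,G]
After op 8 (replace(5, 'p')): offset=1, physical=[G,A,C,E,D,F,p,l,H], logical=[A,C,E,D,F,p,l,H,G]
After op 9 (swap(5, 7)): offset=1, physical=[G,A,C,E,D,F,H,l,p], logical=[A,C,E,D,F,H,l,p,G]
After op 10 (swap(8, 6)): offset=1, physical=[l,A,C,E,D,F,H,G,p], logical=[A,C,E,D,F,H,G,p,l]

Answer: 1 A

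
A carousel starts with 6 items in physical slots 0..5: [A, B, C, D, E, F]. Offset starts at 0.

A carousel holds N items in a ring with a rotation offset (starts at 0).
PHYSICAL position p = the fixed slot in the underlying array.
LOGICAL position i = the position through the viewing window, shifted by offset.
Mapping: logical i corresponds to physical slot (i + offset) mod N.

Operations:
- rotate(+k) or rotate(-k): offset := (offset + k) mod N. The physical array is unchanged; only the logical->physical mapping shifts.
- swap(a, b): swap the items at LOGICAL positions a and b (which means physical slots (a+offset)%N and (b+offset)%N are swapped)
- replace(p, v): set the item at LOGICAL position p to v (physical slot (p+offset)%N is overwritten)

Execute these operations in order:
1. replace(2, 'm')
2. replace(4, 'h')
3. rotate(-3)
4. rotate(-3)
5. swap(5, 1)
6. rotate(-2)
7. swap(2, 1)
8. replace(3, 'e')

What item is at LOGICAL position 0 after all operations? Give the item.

Answer: h

Derivation:
After op 1 (replace(2, 'm')): offset=0, physical=[A,B,m,D,E,F], logical=[A,B,m,D,E,F]
After op 2 (replace(4, 'h')): offset=0, physical=[A,B,m,D,h,F], logical=[A,B,m,D,h,F]
After op 3 (rotate(-3)): offset=3, physical=[A,B,m,D,h,F], logical=[D,h,F,A,B,m]
After op 4 (rotate(-3)): offset=0, physical=[A,B,m,D,h,F], logical=[A,B,m,D,h,F]
After op 5 (swap(5, 1)): offset=0, physical=[A,F,m,D,h,B], logical=[A,F,m,D,h,B]
After op 6 (rotate(-2)): offset=4, physical=[A,F,m,D,h,B], logical=[h,B,A,F,m,D]
After op 7 (swap(2, 1)): offset=4, physical=[B,F,m,D,h,A], logical=[h,A,B,F,m,D]
After op 8 (replace(3, 'e')): offset=4, physical=[B,e,m,D,h,A], logical=[h,A,B,e,m,D]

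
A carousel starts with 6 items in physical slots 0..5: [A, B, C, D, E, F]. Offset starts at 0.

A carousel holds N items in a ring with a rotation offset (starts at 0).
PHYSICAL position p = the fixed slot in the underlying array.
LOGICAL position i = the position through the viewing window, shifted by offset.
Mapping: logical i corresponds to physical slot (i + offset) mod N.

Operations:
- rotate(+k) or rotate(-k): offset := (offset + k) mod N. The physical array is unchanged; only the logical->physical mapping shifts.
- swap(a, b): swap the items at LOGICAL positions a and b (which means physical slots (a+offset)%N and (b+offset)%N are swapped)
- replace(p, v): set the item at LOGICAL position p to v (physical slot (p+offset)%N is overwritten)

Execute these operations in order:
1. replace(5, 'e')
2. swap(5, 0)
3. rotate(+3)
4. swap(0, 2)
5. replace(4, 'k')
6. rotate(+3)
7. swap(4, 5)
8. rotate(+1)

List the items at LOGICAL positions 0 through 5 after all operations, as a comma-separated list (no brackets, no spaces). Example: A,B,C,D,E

After op 1 (replace(5, 'e')): offset=0, physical=[A,B,C,D,E,e], logical=[A,B,C,D,E,e]
After op 2 (swap(5, 0)): offset=0, physical=[e,B,C,D,E,A], logical=[e,B,C,D,E,A]
After op 3 (rotate(+3)): offset=3, physical=[e,B,C,D,E,A], logical=[D,E,A,e,B,C]
After op 4 (swap(0, 2)): offset=3, physical=[e,B,C,A,E,D], logical=[A,E,D,e,B,C]
After op 5 (replace(4, 'k')): offset=3, physical=[e,k,C,A,E,D], logical=[A,E,D,e,k,C]
After op 6 (rotate(+3)): offset=0, physical=[e,k,C,A,E,D], logical=[e,k,C,A,E,D]
After op 7 (swap(4, 5)): offset=0, physical=[e,k,C,A,D,E], logical=[e,k,C,A,D,E]
After op 8 (rotate(+1)): offset=1, physical=[e,k,C,A,D,E], logical=[k,C,A,D,E,e]

Answer: k,C,A,D,E,e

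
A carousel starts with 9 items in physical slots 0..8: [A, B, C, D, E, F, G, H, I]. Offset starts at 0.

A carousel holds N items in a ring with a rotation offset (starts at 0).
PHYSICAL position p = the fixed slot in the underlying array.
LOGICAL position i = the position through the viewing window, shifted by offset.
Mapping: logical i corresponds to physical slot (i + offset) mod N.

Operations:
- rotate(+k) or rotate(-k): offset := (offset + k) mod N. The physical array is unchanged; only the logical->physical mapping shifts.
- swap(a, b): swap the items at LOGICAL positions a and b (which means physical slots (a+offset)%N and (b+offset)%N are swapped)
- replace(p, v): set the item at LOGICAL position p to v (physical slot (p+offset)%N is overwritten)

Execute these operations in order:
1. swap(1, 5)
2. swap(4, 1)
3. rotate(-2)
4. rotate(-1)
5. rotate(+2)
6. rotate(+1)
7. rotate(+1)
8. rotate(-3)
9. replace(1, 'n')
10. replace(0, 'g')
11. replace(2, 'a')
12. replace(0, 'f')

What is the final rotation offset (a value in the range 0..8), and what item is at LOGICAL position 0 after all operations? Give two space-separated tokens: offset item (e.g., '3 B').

After op 1 (swap(1, 5)): offset=0, physical=[A,F,C,D,E,B,G,H,I], logical=[A,F,C,D,E,B,G,H,I]
After op 2 (swap(4, 1)): offset=0, physical=[A,E,C,D,F,B,G,H,I], logical=[A,E,C,D,F,B,G,H,I]
After op 3 (rotate(-2)): offset=7, physical=[A,E,C,D,F,B,G,H,I], logical=[H,I,A,E,C,D,F,B,G]
After op 4 (rotate(-1)): offset=6, physical=[A,E,C,D,F,B,G,H,I], logical=[G,H,I,A,E,C,D,F,B]
After op 5 (rotate(+2)): offset=8, physical=[A,E,C,D,F,B,G,H,I], logical=[I,A,E,C,D,F,B,G,H]
After op 6 (rotate(+1)): offset=0, physical=[A,E,C,D,F,B,G,H,I], logical=[A,E,C,D,F,B,G,H,I]
After op 7 (rotate(+1)): offset=1, physical=[A,E,C,D,F,B,G,H,I], logical=[E,C,D,F,B,G,H,I,A]
After op 8 (rotate(-3)): offset=7, physical=[A,E,C,D,F,B,G,H,I], logical=[H,I,A,E,C,D,F,B,G]
After op 9 (replace(1, 'n')): offset=7, physical=[A,E,C,D,F,B,G,H,n], logical=[H,n,A,E,C,D,F,B,G]
After op 10 (replace(0, 'g')): offset=7, physical=[A,E,C,D,F,B,G,g,n], logical=[g,n,A,E,C,D,F,B,G]
After op 11 (replace(2, 'a')): offset=7, physical=[a,E,C,D,F,B,G,g,n], logical=[g,n,a,E,C,D,F,B,G]
After op 12 (replace(0, 'f')): offset=7, physical=[a,E,C,D,F,B,G,f,n], logical=[f,n,a,E,C,D,F,B,G]

Answer: 7 f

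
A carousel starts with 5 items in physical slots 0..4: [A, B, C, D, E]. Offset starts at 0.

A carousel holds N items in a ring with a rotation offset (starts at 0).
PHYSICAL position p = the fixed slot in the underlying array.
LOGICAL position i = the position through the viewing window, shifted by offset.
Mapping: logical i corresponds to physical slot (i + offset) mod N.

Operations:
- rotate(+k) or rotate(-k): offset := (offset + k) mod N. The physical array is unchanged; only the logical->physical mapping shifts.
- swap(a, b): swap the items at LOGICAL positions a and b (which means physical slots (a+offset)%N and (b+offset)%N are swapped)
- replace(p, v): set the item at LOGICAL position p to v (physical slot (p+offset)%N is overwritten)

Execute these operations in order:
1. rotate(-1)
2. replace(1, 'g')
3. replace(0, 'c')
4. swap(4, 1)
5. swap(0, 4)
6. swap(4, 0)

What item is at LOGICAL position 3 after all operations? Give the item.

Answer: C

Derivation:
After op 1 (rotate(-1)): offset=4, physical=[A,B,C,D,E], logical=[E,A,B,C,D]
After op 2 (replace(1, 'g')): offset=4, physical=[g,B,C,D,E], logical=[E,g,B,C,D]
After op 3 (replace(0, 'c')): offset=4, physical=[g,B,C,D,c], logical=[c,g,B,C,D]
After op 4 (swap(4, 1)): offset=4, physical=[D,B,C,g,c], logical=[c,D,B,C,g]
After op 5 (swap(0, 4)): offset=4, physical=[D,B,C,c,g], logical=[g,D,B,C,c]
After op 6 (swap(4, 0)): offset=4, physical=[D,B,C,g,c], logical=[c,D,B,C,g]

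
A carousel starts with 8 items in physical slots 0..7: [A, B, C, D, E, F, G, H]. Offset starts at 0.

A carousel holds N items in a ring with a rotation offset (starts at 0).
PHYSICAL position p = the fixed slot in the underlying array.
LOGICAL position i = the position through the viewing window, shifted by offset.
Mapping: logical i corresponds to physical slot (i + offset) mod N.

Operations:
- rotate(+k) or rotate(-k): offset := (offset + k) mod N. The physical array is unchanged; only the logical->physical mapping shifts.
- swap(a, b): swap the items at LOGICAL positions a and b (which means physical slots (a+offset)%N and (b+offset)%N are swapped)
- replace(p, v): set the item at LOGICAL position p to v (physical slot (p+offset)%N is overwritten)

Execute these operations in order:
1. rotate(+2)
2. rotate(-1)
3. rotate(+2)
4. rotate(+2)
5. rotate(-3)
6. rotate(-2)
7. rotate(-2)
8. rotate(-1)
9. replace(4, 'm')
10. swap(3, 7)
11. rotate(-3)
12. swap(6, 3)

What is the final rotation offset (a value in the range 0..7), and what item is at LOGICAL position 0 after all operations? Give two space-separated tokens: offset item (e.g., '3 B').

After op 1 (rotate(+2)): offset=2, physical=[A,B,C,D,E,F,G,H], logical=[C,D,E,F,G,H,A,B]
After op 2 (rotate(-1)): offset=1, physical=[A,B,C,D,E,F,G,H], logical=[B,C,D,E,F,G,H,A]
After op 3 (rotate(+2)): offset=3, physical=[A,B,C,D,E,F,G,H], logical=[D,E,F,G,H,A,B,C]
After op 4 (rotate(+2)): offset=5, physical=[A,B,C,D,E,F,G,H], logical=[F,G,H,A,B,C,D,E]
After op 5 (rotate(-3)): offset=2, physical=[A,B,C,D,E,F,G,H], logical=[C,D,E,F,G,H,A,B]
After op 6 (rotate(-2)): offset=0, physical=[A,B,C,D,E,F,G,H], logical=[A,B,C,D,E,F,G,H]
After op 7 (rotate(-2)): offset=6, physical=[A,B,C,D,E,F,G,H], logical=[G,H,A,B,C,D,E,F]
After op 8 (rotate(-1)): offset=5, physical=[A,B,C,D,E,F,G,H], logical=[F,G,H,A,B,C,D,E]
After op 9 (replace(4, 'm')): offset=5, physical=[A,m,C,D,E,F,G,H], logical=[F,G,H,A,m,C,D,E]
After op 10 (swap(3, 7)): offset=5, physical=[E,m,C,D,A,F,G,H], logical=[F,G,H,E,m,C,D,A]
After op 11 (rotate(-3)): offset=2, physical=[E,m,C,D,A,F,G,H], logical=[C,D,A,F,G,H,E,m]
After op 12 (swap(6, 3)): offset=2, physical=[F,m,C,D,A,E,G,H], logical=[C,D,A,E,G,H,F,m]

Answer: 2 C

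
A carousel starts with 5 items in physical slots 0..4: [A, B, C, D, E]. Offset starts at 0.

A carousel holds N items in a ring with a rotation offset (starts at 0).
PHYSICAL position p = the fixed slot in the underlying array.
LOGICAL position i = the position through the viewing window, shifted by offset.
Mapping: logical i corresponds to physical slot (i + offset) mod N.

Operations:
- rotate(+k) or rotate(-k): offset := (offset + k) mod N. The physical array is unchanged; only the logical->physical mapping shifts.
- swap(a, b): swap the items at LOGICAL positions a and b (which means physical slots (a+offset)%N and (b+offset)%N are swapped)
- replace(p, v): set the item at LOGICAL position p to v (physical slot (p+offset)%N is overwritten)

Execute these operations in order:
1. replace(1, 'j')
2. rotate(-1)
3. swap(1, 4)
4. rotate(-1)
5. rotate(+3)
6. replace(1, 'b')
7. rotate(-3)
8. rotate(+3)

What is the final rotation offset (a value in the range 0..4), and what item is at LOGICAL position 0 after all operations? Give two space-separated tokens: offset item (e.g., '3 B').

After op 1 (replace(1, 'j')): offset=0, physical=[A,j,C,D,E], logical=[A,j,C,D,E]
After op 2 (rotate(-1)): offset=4, physical=[A,j,C,D,E], logical=[E,A,j,C,D]
After op 3 (swap(1, 4)): offset=4, physical=[D,j,C,A,E], logical=[E,D,j,C,A]
After op 4 (rotate(-1)): offset=3, physical=[D,j,C,A,E], logical=[A,E,D,j,C]
After op 5 (rotate(+3)): offset=1, physical=[D,j,C,A,E], logical=[j,C,A,E,D]
After op 6 (replace(1, 'b')): offset=1, physical=[D,j,b,A,E], logical=[j,b,A,E,D]
After op 7 (rotate(-3)): offset=3, physical=[D,j,b,A,E], logical=[A,E,D,j,b]
After op 8 (rotate(+3)): offset=1, physical=[D,j,b,A,E], logical=[j,b,A,E,D]

Answer: 1 j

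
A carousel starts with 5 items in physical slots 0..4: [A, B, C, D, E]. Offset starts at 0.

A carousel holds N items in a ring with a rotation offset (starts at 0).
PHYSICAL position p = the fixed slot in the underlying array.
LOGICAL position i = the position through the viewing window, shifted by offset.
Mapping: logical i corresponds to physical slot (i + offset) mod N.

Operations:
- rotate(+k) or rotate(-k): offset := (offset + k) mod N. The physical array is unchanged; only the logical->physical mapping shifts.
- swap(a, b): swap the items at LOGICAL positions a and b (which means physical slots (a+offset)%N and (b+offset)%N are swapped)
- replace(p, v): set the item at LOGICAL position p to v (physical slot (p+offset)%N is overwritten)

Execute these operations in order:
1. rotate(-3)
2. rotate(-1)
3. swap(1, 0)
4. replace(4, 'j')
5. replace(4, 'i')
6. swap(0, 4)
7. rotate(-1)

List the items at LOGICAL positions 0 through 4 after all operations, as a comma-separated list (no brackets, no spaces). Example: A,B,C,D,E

After op 1 (rotate(-3)): offset=2, physical=[A,B,C,D,E], logical=[C,D,E,A,B]
After op 2 (rotate(-1)): offset=1, physical=[A,B,C,D,E], logical=[B,C,D,E,A]
After op 3 (swap(1, 0)): offset=1, physical=[A,C,B,D,E], logical=[C,B,D,E,A]
After op 4 (replace(4, 'j')): offset=1, physical=[j,C,B,D,E], logical=[C,B,D,E,j]
After op 5 (replace(4, 'i')): offset=1, physical=[i,C,B,D,E], logical=[C,B,D,E,i]
After op 6 (swap(0, 4)): offset=1, physical=[C,i,B,D,E], logical=[i,B,D,E,C]
After op 7 (rotate(-1)): offset=0, physical=[C,i,B,D,E], logical=[C,i,B,D,E]

Answer: C,i,B,D,E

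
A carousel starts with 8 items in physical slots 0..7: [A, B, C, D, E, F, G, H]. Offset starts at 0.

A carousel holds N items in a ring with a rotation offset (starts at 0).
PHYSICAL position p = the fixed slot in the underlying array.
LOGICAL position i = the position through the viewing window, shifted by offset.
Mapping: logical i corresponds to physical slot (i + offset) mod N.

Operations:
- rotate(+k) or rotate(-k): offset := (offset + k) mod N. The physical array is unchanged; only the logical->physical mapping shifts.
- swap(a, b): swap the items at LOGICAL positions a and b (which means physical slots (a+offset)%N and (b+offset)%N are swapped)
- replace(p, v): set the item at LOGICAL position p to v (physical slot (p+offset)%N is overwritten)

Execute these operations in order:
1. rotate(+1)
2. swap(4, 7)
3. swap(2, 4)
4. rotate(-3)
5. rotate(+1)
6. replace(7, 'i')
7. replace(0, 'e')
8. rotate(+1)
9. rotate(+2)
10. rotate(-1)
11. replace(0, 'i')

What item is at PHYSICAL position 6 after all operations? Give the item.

After op 1 (rotate(+1)): offset=1, physical=[A,B,C,D,E,F,G,H], logical=[B,C,D,E,F,G,H,A]
After op 2 (swap(4, 7)): offset=1, physical=[F,B,C,D,E,A,G,H], logical=[B,C,D,E,A,G,H,F]
After op 3 (swap(2, 4)): offset=1, physical=[F,B,C,A,E,D,G,H], logical=[B,C,A,E,D,G,H,F]
After op 4 (rotate(-3)): offset=6, physical=[F,B,C,A,E,D,G,H], logical=[G,H,F,B,C,A,E,D]
After op 5 (rotate(+1)): offset=7, physical=[F,B,C,A,E,D,G,H], logical=[H,F,B,C,A,E,D,G]
After op 6 (replace(7, 'i')): offset=7, physical=[F,B,C,A,E,D,i,H], logical=[H,F,B,C,A,E,D,i]
After op 7 (replace(0, 'e')): offset=7, physical=[F,B,C,A,E,D,i,e], logical=[e,F,B,C,A,E,D,i]
After op 8 (rotate(+1)): offset=0, physical=[F,B,C,A,E,D,i,e], logical=[F,B,C,A,E,D,i,e]
After op 9 (rotate(+2)): offset=2, physical=[F,B,C,A,E,D,i,e], logical=[C,A,E,D,i,e,F,B]
After op 10 (rotate(-1)): offset=1, physical=[F,B,C,A,E,D,i,e], logical=[B,C,A,E,D,i,e,F]
After op 11 (replace(0, 'i')): offset=1, physical=[F,i,C,A,E,D,i,e], logical=[i,C,A,E,D,i,e,F]

Answer: i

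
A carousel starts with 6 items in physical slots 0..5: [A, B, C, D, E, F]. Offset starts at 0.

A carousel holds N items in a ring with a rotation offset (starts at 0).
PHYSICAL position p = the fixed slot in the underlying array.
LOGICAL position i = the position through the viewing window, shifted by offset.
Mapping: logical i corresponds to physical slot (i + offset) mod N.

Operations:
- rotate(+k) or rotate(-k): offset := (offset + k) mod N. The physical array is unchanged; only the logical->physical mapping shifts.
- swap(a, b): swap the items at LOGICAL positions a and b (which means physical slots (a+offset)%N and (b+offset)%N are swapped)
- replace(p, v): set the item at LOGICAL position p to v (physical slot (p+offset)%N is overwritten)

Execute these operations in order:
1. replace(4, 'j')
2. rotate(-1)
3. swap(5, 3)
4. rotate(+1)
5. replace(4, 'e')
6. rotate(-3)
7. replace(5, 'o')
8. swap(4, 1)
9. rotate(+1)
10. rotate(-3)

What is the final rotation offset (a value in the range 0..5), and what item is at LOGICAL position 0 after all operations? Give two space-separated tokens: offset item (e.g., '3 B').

Answer: 1 e

Derivation:
After op 1 (replace(4, 'j')): offset=0, physical=[A,B,C,D,j,F], logical=[A,B,C,D,j,F]
After op 2 (rotate(-1)): offset=5, physical=[A,B,C,D,j,F], logical=[F,A,B,C,D,j]
After op 3 (swap(5, 3)): offset=5, physical=[A,B,j,D,C,F], logical=[F,A,B,j,D,C]
After op 4 (rotate(+1)): offset=0, physical=[A,B,j,D,C,F], logical=[A,B,j,D,C,F]
After op 5 (replace(4, 'e')): offset=0, physical=[A,B,j,D,e,F], logical=[A,B,j,D,e,F]
After op 6 (rotate(-3)): offset=3, physical=[A,B,j,D,e,F], logical=[D,e,F,A,B,j]
After op 7 (replace(5, 'o')): offset=3, physical=[A,B,o,D,e,F], logical=[D,e,F,A,B,o]
After op 8 (swap(4, 1)): offset=3, physical=[A,e,o,D,B,F], logical=[D,B,F,A,e,o]
After op 9 (rotate(+1)): offset=4, physical=[A,e,o,D,B,F], logical=[B,F,A,e,o,D]
After op 10 (rotate(-3)): offset=1, physical=[A,e,o,D,B,F], logical=[e,o,D,B,F,A]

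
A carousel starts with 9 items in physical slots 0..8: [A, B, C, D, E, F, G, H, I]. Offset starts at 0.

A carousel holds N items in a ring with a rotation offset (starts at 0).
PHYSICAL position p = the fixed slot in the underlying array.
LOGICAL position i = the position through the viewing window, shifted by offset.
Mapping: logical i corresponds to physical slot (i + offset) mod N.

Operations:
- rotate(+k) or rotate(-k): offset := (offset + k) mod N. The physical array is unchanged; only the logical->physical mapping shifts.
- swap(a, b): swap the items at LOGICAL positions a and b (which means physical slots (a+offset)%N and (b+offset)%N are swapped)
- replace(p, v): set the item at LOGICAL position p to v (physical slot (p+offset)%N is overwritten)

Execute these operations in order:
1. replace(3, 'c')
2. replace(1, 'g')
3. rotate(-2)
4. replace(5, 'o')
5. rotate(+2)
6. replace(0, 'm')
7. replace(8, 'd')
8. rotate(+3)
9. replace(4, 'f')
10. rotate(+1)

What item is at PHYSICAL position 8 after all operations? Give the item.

After op 1 (replace(3, 'c')): offset=0, physical=[A,B,C,c,E,F,G,H,I], logical=[A,B,C,c,E,F,G,H,I]
After op 2 (replace(1, 'g')): offset=0, physical=[A,g,C,c,E,F,G,H,I], logical=[A,g,C,c,E,F,G,H,I]
After op 3 (rotate(-2)): offset=7, physical=[A,g,C,c,E,F,G,H,I], logical=[H,I,A,g,C,c,E,F,G]
After op 4 (replace(5, 'o')): offset=7, physical=[A,g,C,o,E,F,G,H,I], logical=[H,I,A,g,C,o,E,F,G]
After op 5 (rotate(+2)): offset=0, physical=[A,g,C,o,E,F,G,H,I], logical=[A,g,C,o,E,F,G,H,I]
After op 6 (replace(0, 'm')): offset=0, physical=[m,g,C,o,E,F,G,H,I], logical=[m,g,C,o,E,F,G,H,I]
After op 7 (replace(8, 'd')): offset=0, physical=[m,g,C,o,E,F,G,H,d], logical=[m,g,C,o,E,F,G,H,d]
After op 8 (rotate(+3)): offset=3, physical=[m,g,C,o,E,F,G,H,d], logical=[o,E,F,G,H,d,m,g,C]
After op 9 (replace(4, 'f')): offset=3, physical=[m,g,C,o,E,F,G,f,d], logical=[o,E,F,G,f,d,m,g,C]
After op 10 (rotate(+1)): offset=4, physical=[m,g,C,o,E,F,G,f,d], logical=[E,F,G,f,d,m,g,C,o]

Answer: d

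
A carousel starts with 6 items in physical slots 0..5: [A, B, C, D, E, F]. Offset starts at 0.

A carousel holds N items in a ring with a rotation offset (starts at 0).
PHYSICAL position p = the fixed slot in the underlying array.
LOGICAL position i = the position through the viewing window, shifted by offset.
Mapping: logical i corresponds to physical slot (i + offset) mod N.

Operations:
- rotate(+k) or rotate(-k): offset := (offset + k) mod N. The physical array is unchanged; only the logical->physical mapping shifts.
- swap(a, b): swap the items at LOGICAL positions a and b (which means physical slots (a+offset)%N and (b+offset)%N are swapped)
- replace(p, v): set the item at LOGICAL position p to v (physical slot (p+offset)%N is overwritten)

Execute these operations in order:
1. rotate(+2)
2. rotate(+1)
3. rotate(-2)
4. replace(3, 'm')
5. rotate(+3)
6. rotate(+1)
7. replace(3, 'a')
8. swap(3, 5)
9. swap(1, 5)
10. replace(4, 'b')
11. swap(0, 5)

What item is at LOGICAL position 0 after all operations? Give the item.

Answer: A

Derivation:
After op 1 (rotate(+2)): offset=2, physical=[A,B,C,D,E,F], logical=[C,D,E,F,A,B]
After op 2 (rotate(+1)): offset=3, physical=[A,B,C,D,E,F], logical=[D,E,F,A,B,C]
After op 3 (rotate(-2)): offset=1, physical=[A,B,C,D,E,F], logical=[B,C,D,E,F,A]
After op 4 (replace(3, 'm')): offset=1, physical=[A,B,C,D,m,F], logical=[B,C,D,m,F,A]
After op 5 (rotate(+3)): offset=4, physical=[A,B,C,D,m,F], logical=[m,F,A,B,C,D]
After op 6 (rotate(+1)): offset=5, physical=[A,B,C,D,m,F], logical=[F,A,B,C,D,m]
After op 7 (replace(3, 'a')): offset=5, physical=[A,B,a,D,m,F], logical=[F,A,B,a,D,m]
After op 8 (swap(3, 5)): offset=5, physical=[A,B,m,D,a,F], logical=[F,A,B,m,D,a]
After op 9 (swap(1, 5)): offset=5, physical=[a,B,m,D,A,F], logical=[F,a,B,m,D,A]
After op 10 (replace(4, 'b')): offset=5, physical=[a,B,m,b,A,F], logical=[F,a,B,m,b,A]
After op 11 (swap(0, 5)): offset=5, physical=[a,B,m,b,F,A], logical=[A,a,B,m,b,F]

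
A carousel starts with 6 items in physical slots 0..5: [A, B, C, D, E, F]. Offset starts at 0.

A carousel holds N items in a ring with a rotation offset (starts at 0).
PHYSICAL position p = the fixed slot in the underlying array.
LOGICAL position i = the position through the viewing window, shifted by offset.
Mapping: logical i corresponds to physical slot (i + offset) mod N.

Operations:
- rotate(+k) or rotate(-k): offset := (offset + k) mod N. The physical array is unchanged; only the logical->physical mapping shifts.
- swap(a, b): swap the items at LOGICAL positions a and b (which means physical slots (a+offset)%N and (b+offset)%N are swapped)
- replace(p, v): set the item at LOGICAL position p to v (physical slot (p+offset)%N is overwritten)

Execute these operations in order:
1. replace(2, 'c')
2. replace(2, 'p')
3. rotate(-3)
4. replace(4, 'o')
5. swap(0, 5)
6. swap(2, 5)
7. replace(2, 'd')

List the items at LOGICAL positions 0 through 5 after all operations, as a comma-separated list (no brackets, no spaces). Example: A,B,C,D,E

After op 1 (replace(2, 'c')): offset=0, physical=[A,B,c,D,E,F], logical=[A,B,c,D,E,F]
After op 2 (replace(2, 'p')): offset=0, physical=[A,B,p,D,E,F], logical=[A,B,p,D,E,F]
After op 3 (rotate(-3)): offset=3, physical=[A,B,p,D,E,F], logical=[D,E,F,A,B,p]
After op 4 (replace(4, 'o')): offset=3, physical=[A,o,p,D,E,F], logical=[D,E,F,A,o,p]
After op 5 (swap(0, 5)): offset=3, physical=[A,o,D,p,E,F], logical=[p,E,F,A,o,D]
After op 6 (swap(2, 5)): offset=3, physical=[A,o,F,p,E,D], logical=[p,E,D,A,o,F]
After op 7 (replace(2, 'd')): offset=3, physical=[A,o,F,p,E,d], logical=[p,E,d,A,o,F]

Answer: p,E,d,A,o,F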